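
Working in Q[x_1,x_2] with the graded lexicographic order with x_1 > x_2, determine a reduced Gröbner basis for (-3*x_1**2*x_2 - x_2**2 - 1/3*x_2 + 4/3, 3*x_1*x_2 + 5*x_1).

Buchberger's algorithm terminates because the ascending chain of leading-term ideals stabilizes.

f_1 = -3*x_1**2*x_2 - x_2**2 - 1/3*x_2 + 4/3, LT = x_1**2*x_2.
f_2 = 3*x_1*x_2 + 5*x_1, LT = x_1*x_2.

S(f_1,f_2): lcm = x_1**2*x_2. S = -5/3*x_1**2 + 1/3*x_2**2 + 1/9*x_2 - 4/9.
  leading term x_1**2: no divisor's leading term divides it; move -5/3*x_1**2 to the remainder.
  leading term x_2**2: no divisor's leading term divides it; move 1/3*x_2**2 to the remainder.
  leading term x_2: no divisor's leading term divides it; move 1/9*x_2 to the remainder.
  leading term 1: no divisor's leading term divides it; move -4/9 to the remainder.
  remainder -5/3*x_1**2 + 1/3*x_2**2 + 1/9*x_2 - 4/9 ≠ 0; add g_3 = -5/3*x_1**2 + 1/3*x_2**2 + 1/9*x_2 - 4/9 to the basis.

S(f_1,g_3): lcm = x_1**2*x_2. S = 1/5*x_2**3 + 2/5*x_2**2 - 7/45*x_2 - 4/9.
  leading term x_2**3: no divisor's leading term divides it; move 1/5*x_2**3 to the remainder.
  leading term x_2**2: no divisor's leading term divides it; move 2/5*x_2**2 to the remainder.
  leading term x_2: no divisor's leading term divides it; move -7/45*x_2 to the remainder.
  leading term 1: no divisor's leading term divides it; move -4/9 to the remainder.
  remainder 1/5*x_2**3 + 2/5*x_2**2 - 7/45*x_2 - 4/9 ≠ 0; add g_4 = 1/5*x_2**3 + 2/5*x_2**2 - 7/45*x_2 - 4/9 to the basis.

The other S-polynomials (S(f_2,g_3), S(f_1,g_4), S(f_2,g_4), S(g_3,g_4)) all reduce to 0 modulo the current basis, so we have a Gröbner basis.
Inter-reduce: drop elements whose leading term is divisible by another's, tail-reduce, and make monic.

G = {x_2**3 + 2*x_2**2 - 7/9*x_2 - 20/9, x_1**2 - 1/5*x_2**2 - 1/15*x_2 + 4/15, x_1*x_2 + 5/3*x_1}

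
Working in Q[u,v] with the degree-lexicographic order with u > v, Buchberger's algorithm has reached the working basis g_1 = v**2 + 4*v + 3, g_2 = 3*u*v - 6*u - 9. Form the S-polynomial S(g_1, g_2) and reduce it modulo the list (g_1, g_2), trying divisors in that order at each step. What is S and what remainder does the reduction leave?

S(g_1, g_2) = 6*u*v + 3*u + 3*v; remainder on division = 15*u + 3*v + 18.

lcm(LM(g_1), LM(g_2)) = u*v**2.
S = (lcm/LT(g_1))·g_1 − (lcm/LT(g_2))·g_2 = 6*u*v + 3*u + 3*v.
Reduce S modulo (g_1, g_2) in that order:
  leading term u*v: subtract (2)·g_2 from 6*u*v + 3*u + 3*v → 15*u + 3*v + 18
  leading term u: no divisor's leading term divides it; move 15*u to the remainder.
  leading term v: no divisor's leading term divides it; move 3*v to the remainder.
  leading term 1: no divisor's leading term divides it; move 18 to the remainder.
The remainder 15*u + 3*v + 18 is nonzero, so it would be added as the next basis element.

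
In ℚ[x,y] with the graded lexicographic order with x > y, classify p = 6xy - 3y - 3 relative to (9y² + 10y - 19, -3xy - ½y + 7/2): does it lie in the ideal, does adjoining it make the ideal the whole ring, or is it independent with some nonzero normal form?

6xy - 3y - 3 is independent of I; its normal form modulo I is -4y + 4.

First compute the reduced Gröbner basis of I by Buchberger's algorithm.
f_1 = 9y² + 10y - 19, LT = y².
f_2 = -3xy - ½y + 7/2, LT = xy.

S(f_1,f_2): lcm = xy². S = 10/9xy - ⅙y² - 19/9x + 7/6y.
  leading term xy: subtract (-10/27)·f_2 from 10/9xy - ⅙y² - 19/9x + 7/6y → -⅙y² - 19/9x + 53/54y + 35/27
  leading term y²: subtract (-1/54)·f_1 from -⅙y² - 19/9x + 53/54y + 35/27 → -19/9x + 7/6y + 17/18
  leading term x: no divisor's leading term divides it; move -19/9x to the remainder.
  leading term y: no divisor's leading term divides it; move 7/6y to the remainder.
  leading term 1: no divisor's leading term divides it; move 17/18 to the remainder.
  remainder -19/9x + 7/6y + 17/18 ≠ 0; add h_3 = -19/9x + 7/6y + 17/18 to the basis.

The other S-polynomials (S(f_1,h_3), S(f_2,h_3)) all reduce to 0 modulo the current basis, so we have a Gröbner basis.
Inter-reduce: drop elements whose leading term is divisible by another's, tail-reduce, and make monic.
Reduced Gröbner basis: {y² + 10/9y - 19/9, x - 21/38y - 17/38}.
Label its elements g_1 = y² + 10/9y - 19/9, g_2 = x - 21/38y - 17/38.

Reduce p = 6xy - 3y - 3 modulo G:
  leading term xy: subtract (6y)·g_2 from 6xy - 3y - 3 → 63/19y² - 6/19y - 3
  leading term y²: subtract (63/19)·g_1 from 63/19y² - 6/19y - 3 → -4y + 4
  leading term y: no divisor's leading term divides it; move -4y to the remainder.
  leading term 1: no divisor's leading term divides it; move 4 to the remainder.
  normal form = -4y + 4.
The normal form is nonzero, so p ∉ I. Since p minus its normal form lies in I, I + (p) = I + (r) where r = -4y + 4; decide whether this ideal is the whole ring.
Run Buchberger on G together with r (pairs among the g_i already reduce to 0 since G is a Gröbner basis):
g_1 = y² + 10/9y - 19/9, LT = y².
g_2 = x - 21/38y - 17/38, LT = x.
r = -4y + 4, LT = y.

The S-polynomials (S(g_1,g_2), S(g_1,r), S(g_2,r)) all reduce to 0 modulo the current basis, so we have a Gröbner basis.
Inter-reduce: drop elements whose leading term is divisible by another's, tail-reduce, and make monic.
Reduced Gröbner basis: {x - 1, y - 1}.
The reduced Gröbner basis of I + (p) is {x - 1, y - 1} ≠ {1}, a proper ideal, so the enlarged system stays consistent: p is independent of I, with normal form -4y + 4.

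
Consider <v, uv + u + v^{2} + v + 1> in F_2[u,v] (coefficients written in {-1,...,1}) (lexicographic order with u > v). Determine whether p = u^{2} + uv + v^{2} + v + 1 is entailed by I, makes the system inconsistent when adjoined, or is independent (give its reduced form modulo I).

First compute the reduced Gröbner basis of I by Buchberger's algorithm.
f_1 = v, LT = v.
f_2 = uv + u + v^{2} + v + 1, LT = uv.

S(f_1,f_2): lcm = uv. S = u + v^{2} + v + 1.
  reduce S modulo (f_1, f_2):
  remainder u + 1 ≠ 0; add h_3 = u + 1 to the basis.

The other S-polynomials (S(f_1,h_3), S(f_2,h_3)) all reduce to 0 modulo the current basis, so we have a Gröbner basis.
Inter-reduce: drop elements whose leading term is divisible by another's, tail-reduce, and make monic.
Reduced Gröbner basis: {u + 1, v}.
Label its elements g_1 = u + 1, g_2 = v.

Reduce p = u^{2} + uv + v^{2} + v + 1 modulo G:
  leading term u^{2}: subtract (u)·g_1 from u^{2} + uv + v^{2} + v + 1 → uv + u + v^{2} + v + 1
  leading term uv: subtract (v)·g_1 from uv + u + v^{2} + v + 1 → u + v^{2} + 1
  leading term u: subtract (1)·g_1 from u + v^{2} + 1 → v^{2}
  leading term v^{2}: subtract (v)·g_2 from v^{2} → 0
  normal form = 0.
Since the normal form is 0, p ∈ I.

Ideal membership is decidable via reduction modulo a Gröbner basis.

u^{2} + uv + v^{2} + v + 1 lies in I (it reduces to 0).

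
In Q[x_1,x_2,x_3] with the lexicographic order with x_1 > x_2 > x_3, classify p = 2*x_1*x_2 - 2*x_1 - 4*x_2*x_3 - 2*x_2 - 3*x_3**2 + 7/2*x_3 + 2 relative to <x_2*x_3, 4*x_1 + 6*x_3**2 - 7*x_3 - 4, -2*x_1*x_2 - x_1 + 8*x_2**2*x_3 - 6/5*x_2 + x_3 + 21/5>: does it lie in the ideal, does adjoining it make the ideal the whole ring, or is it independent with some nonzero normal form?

First compute the reduced Gröbner basis of I by Buchberger's algorithm.
f_1 = x_2*x_3, LT = x_2*x_3.
f_2 = 4*x_1 + 6*x_3**2 - 7*x_3 - 4, LT = x_1.
f_3 = -2*x_1*x_2 - x_1 + 8*x_2**2*x_3 - 6/5*x_2 + x_3 + 21/5, LT = x_1*x_2.

S(f_1,f_2): leading monomials are coprime, so the S-polynomial reduces to 0 (Buchberger's first criterion).
S(f_1,f_3): lcm = x_1*x_2*x_3. S = -1/2*x_1*x_3 + 4*x_2**2*x_3**2 - 3/5*x_2*x_3 + 1/2*x_3**2 + 21/10*x_3.
  leading term x_1*x_3: subtract (-1/8*x_3)·f_2 from -1/2*x_1*x_3 + 4*x_2**2*x_3**2 - 3/5*x_2*x_3 + 1/2*x_3**2 + 21/10*x_3 → 4*x_2**2*x_3**2 - 3/5*x_2*x_3 + 3/4*x_3**3 - 3/8*x_3**2 + 8/5*x_3
  leading term x_2**2*x_3**2: subtract (4*x_2*x_3)·f_1 from 4*x_2**2*x_3**2 - 3/5*x_2*x_3 + 3/4*x_3**3 - 3/8*x_3**2 + 8/5*x_3 → -3/5*x_2*x_3 + 3/4*x_3**3 - 3/8*x_3**2 + 8/5*x_3
  leading term x_2*x_3: subtract (-3/5)·f_1 from -3/5*x_2*x_3 + 3/4*x_3**3 - 3/8*x_3**2 + 8/5*x_3 → 3/4*x_3**3 - 3/8*x_3**2 + 8/5*x_3
  leading term x_3**3: no divisor's leading term divides it; move 3/4*x_3**3 to the remainder.
  leading term x_3**2: no divisor's leading term divides it; move -3/8*x_3**2 to the remainder.
  leading term x_3: no divisor's leading term divides it; move 8/5*x_3 to the remainder.
  remainder 3/4*x_3**3 - 3/8*x_3**2 + 8/5*x_3 ≠ 0; add h_4 = 3/4*x_3**3 - 3/8*x_3**2 + 8/5*x_3 to the basis.

S(f_2,f_3): lcm = x_1*x_2. S = -1/2*x_1 + 4*x_2**2*x_3 + 3/2*x_2*x_3**2 - 7/4*x_2*x_3 - 8/5*x_2 + 1/2*x_3 + 21/10.
  leading term x_1: subtract (-1/8)·f_2 from -1/2*x_1 + 4*x_2**2*x_3 + 3/2*x_2*x_3**2 - 7/4*x_2*x_3 - 8/5*x_2 + 1/2*x_3 + 21/10 → 4*x_2**2*x_3 + 3/2*x_2*x_3**2 - 7/4*x_2*x_3 - 8/5*x_2 + 3/4*x_3**2 - 3/8*x_3 + 8/5
  leading term x_2**2*x_3: subtract (4*x_2)·f_1 from 4*x_2**2*x_3 + 3/2*x_2*x_3**2 - 7/4*x_2*x_3 - 8/5*x_2 + 3/4*x_3**2 - 3/8*x_3 + 8/5 → 3/2*x_2*x_3**2 - 7/4*x_2*x_3 - 8/5*x_2 + 3/4*x_3**2 - 3/8*x_3 + 8/5
  leading term x_2*x_3**2: subtract (3/2*x_3)·f_1 from 3/2*x_2*x_3**2 - 7/4*x_2*x_3 - 8/5*x_2 + 3/4*x_3**2 - 3/8*x_3 + 8/5 → -7/4*x_2*x_3 - 8/5*x_2 + 3/4*x_3**2 - 3/8*x_3 + 8/5
  leading term x_2*x_3: subtract (-7/4)·f_1 from -7/4*x_2*x_3 - 8/5*x_2 + 3/4*x_3**2 - 3/8*x_3 + 8/5 → -8/5*x_2 + 3/4*x_3**2 - 3/8*x_3 + 8/5
  leading term x_2: no divisor's leading term divides it; move -8/5*x_2 to the remainder.
  leading term x_3**2: no divisor's leading term divides it; move 3/4*x_3**2 to the remainder.
  leading term x_3: no divisor's leading term divides it; move -3/8*x_3 to the remainder.
  leading term 1: no divisor's leading term divides it; move 8/5 to the remainder.
  remainder -8/5*x_2 + 3/4*x_3**2 - 3/8*x_3 + 8/5 ≠ 0; add h_5 = -8/5*x_2 + 3/4*x_3**2 - 3/8*x_3 + 8/5 to the basis.

S(f_1,h_4): lcm = x_2*x_3**3. S = 1/2*x_2*x_3**2 - 32/15*x_2*x_3.
  leading term x_2*x_3**2: subtract (1/2*x_3)·f_1 from 1/2*x_2*x_3**2 - 32/15*x_2*x_3 → -32/15*x_2*x_3
  leading term x_2*x_3: subtract (-32/15)·f_1 from -32/15*x_2*x_3 → 0
  remainder 0.

S(f_2,h_4): leading monomials are coprime, so the S-polynomial reduces to 0 (Buchberger's first criterion).
S(f_3,h_4): leading monomials are coprime, so the S-polynomial reduces to 0 (Buchberger's first criterion).
S(f_1,h_5): lcm = x_2*x_3. S = 15/32*x_3**3 - 15/64*x_3**2 + x_3.
  leading term x_3**3: subtract (5/8)·h_4 from 15/32*x_3**3 - 15/64*x_3**2 + x_3 → 0
  remainder 0.

S(f_2,h_5): leading monomials are coprime, so the S-polynomial reduces to 0 (Buchberger's first criterion).
S(f_3,h_5): lcm = x_1*x_2. S = 15/32*x_1*x_3**2 - 15/64*x_1*x_3 + 3/2*x_1 - 4*x_2**2*x_3 + 3/5*x_2 - 1/2*x_3 - 21/10.
  leading term x_1*x_3**2: subtract (15/128*x_3**2)·f_2 from 15/32*x_1*x_3**2 - 15/64*x_1*x_3 + 3/2*x_1 - 4*x_2**2*x_3 + 3/5*x_2 - 1/2*x_3 - 21/10 → -15/64*x_1*x_3 + 3/2*x_1 - 4*x_2**2*x_3 + 3/5*x_2 - 45/64*x_3**4 + 105/128*x_3**3 + 15/32*x_3**2 - 1/2*x_3 - 21/10
  leading term x_1*x_3: subtract (-15/256*x_3)·f_2 from -15/64*x_1*x_3 + 3/2*x_1 - 4*x_2**2*x_3 + 3/5*x_2 - 45/64*x_3**4 + 105/128*x_3**3 + 15/32*x_3**2 - 1/2*x_3 - 21/10 → 3/2*x_1 - 4*x_2**2*x_3 + 3/5*x_2 - 45/64*x_3**4 + 75/64*x_3**3 + 15/256*x_3**2 - 47/64*x_3 - 21/10
  leading term x_1: subtract (3/8)·f_2 from 3/2*x_1 - 4*x_2**2*x_3 + 3/5*x_2 - 45/64*x_3**4 + 75/64*x_3**3 + 15/256*x_3**2 - 47/64*x_3 - 21/10 → -4*x_2**2*x_3 + 3/5*x_2 - 45/64*x_3**4 + 75/64*x_3**3 - 561/256*x_3**2 + 121/64*x_3 - 3/5
  leading term x_2**2*x_3: subtract (-4*x_2)·f_1 from -4*x_2**2*x_3 + 3/5*x_2 - 45/64*x_3**4 + 75/64*x_3**3 - 561/256*x_3**2 + 121/64*x_3 - 3/5 → 3/5*x_2 - 45/64*x_3**4 + 75/64*x_3**3 - 561/256*x_3**2 + 121/64*x_3 - 3/5
  leading term x_2: subtract (-3/8)·h_5 from 3/5*x_2 - 45/64*x_3**4 + 75/64*x_3**3 - 561/256*x_3**2 + 121/64*x_3 - 3/5 → -45/64*x_3**4 + 75/64*x_3**3 - 489/256*x_3**2 + 7/4*x_3
  leading term x_3**4: subtract (-15/16*x_3)·h_4 from -45/64*x_3**4 + 75/64*x_3**3 - 489/256*x_3**2 + 7/4*x_3 → 105/128*x_3**3 - 105/256*x_3**2 + 7/4*x_3
  leading term x_3**3: subtract (35/32)·h_4 from 105/128*x_3**3 - 105/256*x_3**2 + 7/4*x_3 → 0
  remainder 0.

S(h_4,h_5): leading monomials are coprime, so the S-polynomial reduces to 0 (Buchberger's first criterion).
Every S-polynomial of the final basis reduces to 0, so we have a Gröbner basis.
Inter-reduce: drop elements whose leading term is divisible by another's, tail-reduce, and make monic.
Reduced Gröbner basis: {x_1 + 3/2*x_3**2 - 7/4*x_3 - 1, x_2 - 15/32*x_3**2 + 15/64*x_3 - 1, x_3**3 - 1/2*x_3**2 + 32/15*x_3}.
Label its elements g_1 = x_1 + 3/2*x_3**2 - 7/4*x_3 - 1, g_2 = x_2 - 15/32*x_3**2 + 15/64*x_3 - 1, g_3 = x_3**3 - 1/2*x_3**2 + 32/15*x_3.

Reduce p = 2*x_1*x_2 - 2*x_1 - 4*x_2*x_3 - 2*x_2 - 3*x_3**2 + 7/2*x_3 + 2 modulo G:
  leading term x_1*x_2: subtract (2*x_2)·g_1 from 2*x_1*x_2 - 2*x_1 - 4*x_2*x_3 - 2*x_2 - 3*x_3**2 + 7/2*x_3 + 2 → -2*x_1 - 3*x_2*x_3**2 - 1/2*x_2*x_3 - 3*x_3**2 + 7/2*x_3 + 2
  leading term x_1: subtract (-2)·g_1 from -2*x_1 - 3*x_2*x_3**2 - 1/2*x_2*x_3 - 3*x_3**2 + 7/2*x_3 + 2 → -3*x_2*x_3**2 - 1/2*x_2*x_3
  leading term x_2*x_3**2: subtract (-3*x_3**2)·g_2 from -3*x_2*x_3**2 - 1/2*x_2*x_3 → -1/2*x_2*x_3 - 45/32*x_3**4 + 45/64*x_3**3 - 3*x_3**2
  leading term x_2*x_3: subtract (-1/2*x_3)·g_2 from -1/2*x_2*x_3 - 45/32*x_3**4 + 45/64*x_3**3 - 3*x_3**2 → -45/32*x_3**4 + 15/32*x_3**3 - 369/128*x_3**2 - 1/2*x_3
  leading term x_3**4: subtract (-45/32*x_3)·g_3 from -45/32*x_3**4 + 15/32*x_3**3 - 369/128*x_3**2 - 1/2*x_3 → -15/64*x_3**3 + 15/128*x_3**2 - 1/2*x_3
  leading term x_3**3: subtract (-15/64)·g_3 from -15/64*x_3**3 + 15/128*x_3**2 - 1/2*x_3 → 0
  normal form = 0.
Since the normal form is 0, p ∈ I.

Ideal membership is decidable via reduction modulo a Gröbner basis.

2*x_1*x_2 - 2*x_1 - 4*x_2*x_3 - 2*x_2 - 3*x_3**2 + 7/2*x_3 + 2 lies in I (it reduces to 0).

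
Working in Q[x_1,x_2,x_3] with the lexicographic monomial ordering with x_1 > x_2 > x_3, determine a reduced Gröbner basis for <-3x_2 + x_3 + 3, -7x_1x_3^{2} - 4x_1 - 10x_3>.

G = {x_1x_3^{2} + \tfrac{4}{7}x_1 + \tfrac{10}{7}x_3, x_2 - \tfrac{1}{3}x_3 - 1}

f_1 = -3x_2 + x_3 + 3, LT = x_2.
f_2 = -7x_1x_3^{2} - 4x_1 - 10x_3, LT = x_1x_3^{2}.

The S-polynomials (S(f_1,f_2)) all reduce to 0 modulo the current basis, so we have a Gröbner basis.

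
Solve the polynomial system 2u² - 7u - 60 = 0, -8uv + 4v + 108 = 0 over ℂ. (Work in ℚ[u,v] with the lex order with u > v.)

Compute a lex Gröbner basis by Buchberger's algorithm.
f_1 = 2u² - 7u - 60, LT = u².
f_2 = -8uv + 4v + 108, LT = uv.

S(f_1,f_2): lcm = u²v. S = -3uv + 27/2u - 30v.
  reduce S modulo (f_1, f_2):
  remainder 27/2u - 63/2v - 81/2 ≠ 0; add h_3 = 27/2u - 63/2v - 81/2 to the basis.

S(f_2,h_3): lcm = uv. S = 7/3v² + 5/2v - 27/2.
  reduce S modulo (f_1, f_2, h_3):
  remainder 7/3v² + 5/2v - 27/2 ≠ 0; add h_4 = 7/3v² + 5/2v - 27/2 to the basis.

The other S-polynomials (S(f_1,h_3), S(f_1,h_4), S(f_2,h_4), S(h_3,h_4)) all reduce to 0 modulo the current basis, so we have a Gröbner basis.
Inter-reduce: drop elements whose leading term is divisible by another's, tail-reduce, and make monic.
Reduced Gröbner basis: {u - 7/3v - 3, v² + 15/14v - 81/14}.

From the last basis element, v² + 15/14v - 81/14 = 0, so v takes values in {-3, 27/14}. Each choice, substituted upward through the basis, yields the corresponding point(s) of the solution set.
  v = -3: the earlier basis element becomes u + 4 = 0, giving u = -4 — point (-4, -3).
  v = 27/14: the earlier basis element becomes u - 15/2 = 0, giving u = 15/2 — point (15/2, 27/14).

{(-4, -3), (15/2, 27/14)}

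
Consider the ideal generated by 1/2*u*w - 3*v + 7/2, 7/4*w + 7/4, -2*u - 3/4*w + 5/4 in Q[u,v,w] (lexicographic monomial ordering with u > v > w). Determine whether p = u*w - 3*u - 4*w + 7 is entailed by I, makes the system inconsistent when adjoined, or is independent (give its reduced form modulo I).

Adjoining u*w - 3*u - 4*w + 7 makes the ideal the whole ring: the system is inconsistent.

First compute the reduced Gröbner basis of I by Buchberger's algorithm.
f_1 = 1/2*u*w - 3*v + 7/2, LT = u*w.
f_2 = 7/4*w + 7/4, LT = w.
f_3 = -2*u - 3/4*w + 5/4, LT = u.

S(f_1,f_2): lcm = u*w. S = -u - 6*v + 7.
  leading term u: subtract (1/2)·f_3 from -u - 6*v + 7 → -6*v + 3/8*w + 51/8
  leading term v: no divisor's leading term divides it; move -6*v to the remainder.
  leading term w: subtract (3/14)·f_2 from 3/8*w + 51/8 → 6
  leading term 1: no divisor's leading term divides it; move 6 to the remainder.
  remainder -6*v + 6 ≠ 0; add h_4 = -6*v + 6 to the basis.

S(f_1,f_3): lcm = u*w. S = -6*v - 3/8*w**2 + 5/8*w + 7.
  leading term v: subtract (1)·h_4 from -6*v - 3/8*w**2 + 5/8*w + 7 → -3/8*w**2 + 5/8*w + 1
  leading term w**2: subtract (-3/14*w)·f_2 from -3/8*w**2 + 5/8*w + 1 → w + 1
  leading term w: subtract (4/7)·f_2 from w + 1 → 0
  remainder 0.

S(f_2,f_3): leading monomials are coprime, so the S-polynomial reduces to 0 (Buchberger's first criterion).
S(f_1,h_4): leading monomials are coprime, so the S-polynomial reduces to 0 (Buchberger's first criterion).
S(f_2,h_4): leading monomials are coprime, so the S-polynomial reduces to 0 (Buchberger's first criterion).
S(f_3,h_4): leading monomials are coprime, so the S-polynomial reduces to 0 (Buchberger's first criterion).
Every S-polynomial of the final basis reduces to 0, so we have a Gröbner basis.
Inter-reduce: drop elements whose leading term is divisible by another's, tail-reduce, and make monic.
Reduced Gröbner basis: {u - 1, v - 1, w + 1}.
Label its elements g_1 = u - 1, g_2 = v - 1, g_3 = w + 1.

Reduce p = u*w - 3*u - 4*w + 7 modulo G:
  leading term u*w: subtract (w)·g_1 from u*w - 3*u - 4*w + 7 → -3*u - 3*w + 7
  leading term u: subtract (-3)·g_1 from -3*u - 3*w + 7 → -3*w + 4
  leading term w: subtract (-3)·g_3 from -3*w + 4 → 7
  leading term 1: no divisor's leading term divides it; move 7 to the remainder.
  normal form = 7.
The normal form is nonzero, so p ∉ I. Since p minus its normal form lies in I, I + (p) = I + (r) where r = 7; decide whether this ideal is the whole ring.
Here r = 7 is a nonzero constant, hence a unit: 1 ∈ I + (p), the Gröbner basis of I + (p) is {1}, and the enlarged system has no common solution — adjoining p is inconsistent.

Ideal membership is decidable via reduction modulo a Gröbner basis.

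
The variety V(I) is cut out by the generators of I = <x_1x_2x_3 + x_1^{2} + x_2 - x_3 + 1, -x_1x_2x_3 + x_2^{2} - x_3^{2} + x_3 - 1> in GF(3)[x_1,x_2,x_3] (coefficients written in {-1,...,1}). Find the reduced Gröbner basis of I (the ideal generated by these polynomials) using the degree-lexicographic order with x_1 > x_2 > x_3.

f_1 = x_1x_2x_3 + x_1^{2} + x_2 - x_3 + 1, LT = x_1x_2x_3.
f_2 = -x_1x_2x_3 + x_2^{2} - x_3^{2} + x_3 - 1, LT = x_1x_2x_3.

S(f_1,f_2): lcm = x_1x_2x_3. S = x_1^{2} + x_2^{2} - x_3^{2} + x_2.
  leading term x_1^{2}: no divisor's leading term divides it; move x_1^{2} to the remainder.
  leading term x_2^{2}: no divisor's leading term divides it; move x_2^{2} to the remainder.
  leading term x_3^{2}: no divisor's leading term divides it; move -x_3^{2} to the remainder.
  leading term x_2: no divisor's leading term divides it; move x_2 to the remainder.
  remainder x_1^{2} + x_2^{2} - x_3^{2} + x_2 ≠ 0; add g_3 = x_1^{2} + x_2^{2} - x_3^{2} + x_2 to the basis.

S(f_1,g_3): lcm = x_1^{2}x_2x_3. S = -x_2^{3}x_3 + x_2x_3^{3} + x_1^{3} - x_2^{2}x_3 + x_1x_2 - x_1x_3 + x_1.
  leading term x_2^{3}x_3: no divisor's leading term divides it; move -x_2^{3}x_3 to the remainder.
  leading term x_2x_3^{3}: no divisor's leading term divides it; move x_2x_3^{3} to the remainder.
  leading term x_1^{3}: subtract (x_1)·g_3 from x_1^{3} - x_2^{2}x_3 + x_1x_2 - x_1x_3 + x_1 → -x_1x_2^{2} + x_1x_3^{2} - x_2^{2}x_3 - x_1x_3 + x_1
  leading term x_1x_2^{2}: no divisor's leading term divides it; move -x_1x_2^{2} to the remainder.
  leading term x_1x_3^{2}: no divisor's leading term divides it; move x_1x_3^{2} to the remainder.
  leading term x_2^{2}x_3: no divisor's leading term divides it; move -x_2^{2}x_3 to the remainder.
  leading term x_1x_3: no divisor's leading term divides it; move -x_1x_3 to the remainder.
  leading term x_1: no divisor's leading term divides it; move x_1 to the remainder.
  remainder -x_2^{3}x_3 + x_2x_3^{3} - x_1x_2^{2} + x_1x_3^{2} - x_2^{2}x_3 - x_1x_3 + x_1 ≠ 0; add g_4 = -x_2^{3}x_3 + x_2x_3^{3} - x_1x_2^{2} + x_1x_3^{2} - x_2^{2}x_3 - x_1x_3 + x_1 to the basis.

The other S-polynomials (S(f_2,g_3), S(f_1,g_4), S(f_2,g_4), S(g_3,g_4)) all reduce to 0 modulo the current basis, so we have a Gröbner basis.
Inter-reduce: drop elements whose leading term is divisible by another's, tail-reduce, and make monic.

G = {x_2^{3}x_3 - x_2x_3^{3} + x_1x_2^{2} - x_1x_3^{2} + x_2^{2}x_3 + x_1x_3 - x_1, x_1x_2x_3 - x_2^{2} + x_3^{2} - x_3 + 1, x_1^{2} + x_2^{2} - x_3^{2} + x_2}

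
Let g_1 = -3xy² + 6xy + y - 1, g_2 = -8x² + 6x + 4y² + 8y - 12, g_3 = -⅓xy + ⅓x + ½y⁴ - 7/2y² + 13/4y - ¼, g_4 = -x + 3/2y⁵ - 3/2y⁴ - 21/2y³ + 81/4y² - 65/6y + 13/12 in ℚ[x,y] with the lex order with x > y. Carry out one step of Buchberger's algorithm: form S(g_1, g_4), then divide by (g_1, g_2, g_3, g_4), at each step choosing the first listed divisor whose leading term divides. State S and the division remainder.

S(g_1, g_4) = -2xy + 3/2y⁷ - 3/2y⁶ - 21/2y⁵ + 81/4y⁴ - 65/6y³ + 13/12y² - ⅓y + ⅓; remainder on division = 3/2y⁷ - 3/2y⁶ - 27/2y⁵ + 81/4y⁴ + 61/6y³ - 221/12y² + 11/6y - ⅓.

lcm(LM(g_1), LM(g_4)) = xy².
S = (lcm/LT(g_1))·g_1 − (lcm/LT(g_4))·g_4 = -2xy + 3/2y⁷ - 3/2y⁶ - 21/2y⁵ + 81/4y⁴ - 65/6y³ + 13/12y² - ⅓y + ⅓.
Reduce S modulo (g_1, g_2, g_3, g_4) in that order:
  leading term xy: subtract (6)·g_3 from -2xy + 3/2y⁷ - 3/2y⁶ - 21/2y⁵ + 81/4y⁴ - 65/6y³ + 13/12y² - ⅓y + ⅓ → -2x + 3/2y⁷ - 3/2y⁶ - 21/2y⁵ + 69/4y⁴ - 65/6y³ + 265/12y² - 119/6y + 11/6
  leading term x: subtract (2)·g_4 from -2x + 3/2y⁷ - 3/2y⁶ - 21/2y⁵ + 69/4y⁴ - 65/6y³ + 265/12y² - 119/6y + 11/6 → 3/2y⁷ - 3/2y⁶ - 27/2y⁵ + 81/4y⁴ + 61/6y³ - 221/12y² + 11/6y - ⅓
  leading term y⁷: no divisor's leading term divides it; move 3/2y⁷ to the remainder.
  leading term y⁶: no divisor's leading term divides it; move -3/2y⁶ to the remainder.
  leading term y⁵: no divisor's leading term divides it; move -27/2y⁵ to the remainder.
  leading term y⁴: no divisor's leading term divides it; move 81/4y⁴ to the remainder.
  leading term y³: no divisor's leading term divides it; move 61/6y³ to the remainder.
  leading term y²: no divisor's leading term divides it; move -221/12y² to the remainder.
  leading term y: no divisor's leading term divides it; move 11/6y to the remainder.
  leading term 1: no divisor's leading term divides it; move -⅓ to the remainder.
The remainder 3/2y⁷ - 3/2y⁶ - 27/2y⁵ + 81/4y⁴ + 61/6y³ - 221/12y² + 11/6y - ⅓ is nonzero, so it would be added as the next basis element.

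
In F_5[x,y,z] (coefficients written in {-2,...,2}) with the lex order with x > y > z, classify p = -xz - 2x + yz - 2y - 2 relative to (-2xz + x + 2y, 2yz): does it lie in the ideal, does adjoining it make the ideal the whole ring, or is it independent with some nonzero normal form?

First compute the reduced Gröbner basis of I by Buchberger's algorithm.
f_1 = -2xz + x + 2y, LT = xz.
f_2 = 2yz, LT = yz.

S(f_1,f_2): lcm = xyz. S = 2xy - y^{2}.
  leading term xy: no divisor's leading term divides it; move 2xy to the remainder.
  leading term y^{2}: no divisor's leading term divides it; move -y^{2} to the remainder.
  remainder 2xy - y^{2} ≠ 0; add h_3 = 2xy - y^{2} to the basis.

S(f_1,h_3): lcm = xyz. S = 2xy - 2y^{2}z - y^{2}.
  leading term xy: subtract (1)·h_3 from 2xy - 2y^{2}z - y^{2} → -2y^{2}z
  leading term y^{2}z: subtract (-y)·f_2 from -2y^{2}z → 0
  remainder 0.

S(f_2,h_3): lcm = xyz. S = -2y^{2}z.
  leading term y^{2}z: subtract (-y)·f_2 from -2y^{2}z → 0
  remainder 0.

Every S-polynomial of the final basis reduces to 0, so we have a Gröbner basis.
Inter-reduce: drop elements whose leading term is divisible by another's, tail-reduce, and make monic.
Reduced Gröbner basis: {xy + 2y^{2}, xz + 2x - y, yz}.
Label its elements g_1 = xy + 2y^{2}, g_2 = xz + 2x - y, g_3 = yz.

Reduce p = -xz - 2x + yz - 2y - 2 modulo G:
  leading term xz: subtract (-1)·g_2 from -xz - 2x + yz - 2y - 2 → yz + 2y - 2
  leading term yz: subtract (1)·g_3 from yz + 2y - 2 → 2y - 2
  leading term y: no divisor's leading term divides it; move 2y to the remainder.
  leading term 1: no divisor's leading term divides it; move -2 to the remainder.
  normal form = 2y - 2.
The normal form is nonzero, so p ∉ I. Since p minus its normal form lies in I, I + (p) = I + (r) where r = 2y - 2; decide whether this ideal is the whole ring.
Run Buchberger on G together with r (pairs among the g_i already reduce to 0 since G is a Gröbner basis):
g_1 = xy + 2y^{2}, LT = xy.
g_2 = xz + 2x - y, LT = xz.
g_3 = yz, LT = yz.
r = 2y - 2, LT = y.

S(g_1,g_2): lcm = xyz. S = -2xy + 2y^{2}z + y^{2}.
  leading term xy: subtract (-2)·g_1 from -2xy + 2y^{2}z + y^{2} → 2y^{2}z
  leading term y^{2}z: subtract (2y)·g_3 from 2y^{2}z → 0
  remainder 0.

S(g_1,g_3): lcm = xyz. S = 2y^{2}z.
  leading term y^{2}z: subtract (2y)·g_3 from 2y^{2}z → 0
  remainder 0.

S(g_1,r): lcm = xy. S = x + 2y^{2}.
  leading term x: no divisor's leading term divides it; move x to the remainder.
  leading term y^{2}: subtract (y)·r from 2y^{2} → 2y
  leading term y: subtract (1)·r from 2y → 2
  leading term 1: no divisor's leading term divides it; move 2 to the remainder.
  remainder x + 2 ≠ 0; add m_5 = x + 2 to the basis.

S(g_2,g_3): lcm = xyz. S = 2xy - y^{2}.
  leading term xy: subtract (2)·g_1 from 2xy - y^{2} → 0
  remainder 0.

S(g_2,r): leading monomials are coprime, so the S-polynomial reduces to 0 (Buchberger's first criterion).
S(g_3,r): lcm = yz. S = z.
  leading term z: no divisor's leading term divides it; move z to the remainder.
  remainder z ≠ 0; add m_6 = z to the basis.

S(g_1,m_5): lcm = xy. S = 2y^{2} - 2y.
  leading term y^{2}: subtract (y)·r from 2y^{2} - 2y → 0
  remainder 0.

S(g_2,m_5): lcm = xz. S = 2x - y - 2z.
  leading term x: subtract (2)·m_5 from 2x - y - 2z → -y - 2z + 1
  leading term y: subtract (2)·r from -y - 2z + 1 → -2z
  leading term z: subtract (-2)·m_6 from -2z → 0
  remainder 0.

S(g_3,m_5): leading monomials are coprime, so the S-polynomial reduces to 0 (Buchberger's first criterion).
S(r,m_5): leading monomials are coprime, so the S-polynomial reduces to 0 (Buchberger's first criterion).
S(g_1,m_6): leading monomials are coprime, so the S-polynomial reduces to 0 (Buchberger's first criterion).
S(g_2,m_6): lcm = xz. S = 2x - y.
  leading term x: subtract (2)·m_5 from 2x - y → -y + 1
  leading term y: subtract (2)·r from -y + 1 → 0
  remainder 0.

S(g_3,m_6): lcm = yz. S = 0.
  remainder 0.

S(r,m_6): leading monomials are coprime, so the S-polynomial reduces to 0 (Buchberger's first criterion).
S(m_5,m_6): leading monomials are coprime, so the S-polynomial reduces to 0 (Buchberger's first criterion).
Every S-polynomial of the final basis reduces to 0, so we have a Gröbner basis.
Inter-reduce: drop elements whose leading term is divisible by another's, tail-reduce, and make monic.
Reduced Gröbner basis: {x + 2, y - 1, z}.
The reduced Gröbner basis of I + (p) is {x + 2, y - 1, z} ≠ {1}, a proper ideal, so the enlarged system stays consistent: p is independent of I, with normal form 2y - 2.

-xz - 2x + yz - 2y - 2 is independent of I; its normal form modulo I is 2y - 2.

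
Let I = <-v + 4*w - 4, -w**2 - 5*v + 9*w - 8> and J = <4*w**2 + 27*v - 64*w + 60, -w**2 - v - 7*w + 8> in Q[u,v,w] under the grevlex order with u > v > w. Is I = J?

Since reduced Gröbner bases are canonical representatives of ideals under a given ordering, it suffices to compute and compare them.
Buchberger on the first generating set:
f_1 = -v + 4*w - 4, LT = v.
f_2 = -w**2 - 5*v + 9*w - 8, LT = w**2.

The S-polynomials (S(f_1,f_2)) all reduce to 0 modulo the current basis, so we have a Gröbner basis.
Inter-reduce: drop elements whose leading term is divisible by another's, tail-reduce, and make monic.
Reduced Gröbner basis: {w**2 + 11*w - 12, v - 4*w + 4}.

Buchberger on the second generating set:
h_1 = 4*w**2 + 27*v - 64*w + 60, LT = w**2.
h_2 = -w**2 - v - 7*w + 8, LT = w**2.

S(h_1,h_2): lcm = w**2. S = 23/4*v - 23*w + 23.
  reduce S modulo (h_1, h_2):
  remainder 23/4*v - 23*w + 23 ≠ 0; add k_3 = 23/4*v - 23*w + 23 to the basis.

The other S-polynomials (S(h_1,k_3), S(h_2,k_3)) all reduce to 0 modulo the current basis, so we have a Gröbner basis.
Inter-reduce: drop elements whose leading term is divisible by another's, tail-reduce, and make monic.
Reduced Gröbner basis: {w**2 + 11*w - 12, v - 4*w + 4}.

Same reduced basis, so the two generating sets span the same ideal.

Yes, the ideals are equal.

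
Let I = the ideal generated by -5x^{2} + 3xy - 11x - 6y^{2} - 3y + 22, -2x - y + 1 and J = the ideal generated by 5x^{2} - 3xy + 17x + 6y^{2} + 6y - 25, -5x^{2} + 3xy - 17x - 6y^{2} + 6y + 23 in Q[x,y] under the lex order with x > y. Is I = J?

For a fixed monomial order, each ideal has a unique reduced Gröbner basis; comparing bases decides equality.
Buchberger on the first generating set:
f_1 = -5x^{2} + 3xy - 11x - 6y^{2} - 3y + 22, LT = x^{2}.
f_2 = -2x - y + 1, LT = x.

S(f_1,f_2): lcm = x^{2}. S = -\tfrac{11}{10}xy + \tfrac{27}{10}x + \tfrac{6}{5}y^{2} + \tfrac{3}{5}y - \tfrac{22}{5}.
  leading term xy: subtract (\tfrac{11}{20}y)·f_2 from -\tfrac{11}{10}xy + \tfrac{27}{10}x + \tfrac{6}{5}y^{2} + \tfrac{3}{5}y - \tfrac{22}{5} → \tfrac{27}{10}x + \tfrac{7}{4}y^{2} + \tfrac{1}{20}y - \tfrac{22}{5}
  leading term x: subtract (-\tfrac{27}{20})·f_2 from \tfrac{27}{10}x + \tfrac{7}{4}y^{2} + \tfrac{1}{20}y - \tfrac{22}{5} → \tfrac{7}{4}y^{2} - \tfrac{13}{10}y - \tfrac{61}{20}
  leading term y^{2}: no divisor's leading term divides it; move \tfrac{7}{4}y^{2} to the remainder.
  leading term y: no divisor's leading term divides it; move -\tfrac{13}{10}y to the remainder.
  leading term 1: no divisor's leading term divides it; move -\tfrac{61}{20} to the remainder.
  remainder \tfrac{7}{4}y^{2} - \tfrac{13}{10}y - \tfrac{61}{20} ≠ 0; add g_3 = \tfrac{7}{4}y^{2} - \tfrac{13}{10}y - \tfrac{61}{20} to the basis.

The other S-polynomials (S(f_1,g_3), S(f_2,g_3)) all reduce to 0 modulo the current basis, so we have a Gröbner basis.
Inter-reduce: drop elements whose leading term is divisible by another's, tail-reduce, and make monic.
Reduced Gröbner basis: {x + \tfrac{1}{2}y - \tfrac{1}{2}, y^{2} - \tfrac{26}{35}y - \tfrac{61}{35}}.

Buchberger on the second generating set:
h_1 = 5x^{2} - 3xy + 17x + 6y^{2} + 6y - 25, LT = x^{2}.
h_2 = -5x^{2} + 3xy - 17x - 6y^{2} + 6y + 23, LT = x^{2}.

S(h_1,h_2): lcm = x^{2}. S = \tfrac{12}{5}y - \tfrac{2}{5}.
  leading term y: no divisor's leading term divides it; move \tfrac{12}{5}y to the remainder.
  leading term 1: no divisor's leading term divides it; move -\tfrac{2}{5} to the remainder.
  remainder \tfrac{12}{5}y - \tfrac{2}{5} ≠ 0; add k_3 = \tfrac{12}{5}y - \tfrac{2}{5} to the basis.

The other S-polynomials (S(h_1,k_3), S(h_2,k_3)) all reduce to 0 modulo the current basis, so we have a Gröbner basis.
Inter-reduce: drop elements whose leading term is divisible by another's, tail-reduce, and make monic.
Reduced Gröbner basis: {x^{2} + \tfrac{33}{10}x - \tfrac{143}{30}, y - \tfrac{1}{6}}.

Since the reduced bases disagree, the two ideals are not the same.

No, the ideals differ.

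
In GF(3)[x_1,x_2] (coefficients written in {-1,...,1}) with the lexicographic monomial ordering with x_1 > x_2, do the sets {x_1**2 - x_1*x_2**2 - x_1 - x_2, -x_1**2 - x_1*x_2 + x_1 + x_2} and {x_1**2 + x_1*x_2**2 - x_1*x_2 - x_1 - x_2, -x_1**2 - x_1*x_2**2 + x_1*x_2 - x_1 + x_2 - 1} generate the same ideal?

Since reduced Gröbner bases are canonical representatives of ideals under a given ordering, it suffices to compute and compare them.
Buchberger on the first generating set:
f_1 = x_1**2 - x_1*x_2**2 - x_1 - x_2, LT = x_1**2.
f_2 = -x_1**2 - x_1*x_2 + x_1 + x_2, LT = x_1**2.

S(f_1,f_2): lcm = x_1**2. S = -x_1*x_2**2 - x_1*x_2.
  leading term x_1*x_2**2: no divisor's leading term divides it; move -x_1*x_2**2 to the remainder.
  leading term x_1*x_2: no divisor's leading term divides it; move -x_1*x_2 to the remainder.
  remainder -x_1*x_2**2 - x_1*x_2 ≠ 0; add g_3 = -x_1*x_2**2 - x_1*x_2 to the basis.

S(f_1,g_3): lcm = x_1**2*x_2**2. S = -x_1**2*x_2 - x_1*x_2**4 - x_1*x_2**2 - x_2**3.
  leading term x_1**2*x_2: subtract (-x_2)·f_1 from -x_1**2*x_2 - x_1*x_2**4 - x_1*x_2**2 - x_2**3 → -x_1*x_2**4 - x_1*x_2**3 - x_1*x_2**2 - x_1*x_2 - x_2**3 - x_2**2
  leading term x_1*x_2**4: subtract (x_2**2)·g_3 from -x_1*x_2**4 - x_1*x_2**3 - x_1*x_2**2 - x_1*x_2 - x_2**3 - x_2**2 → -x_1*x_2**2 - x_1*x_2 - x_2**3 - x_2**2
  leading term x_1*x_2**2: subtract (1)·g_3 from -x_1*x_2**2 - x_1*x_2 - x_2**3 - x_2**2 → -x_2**3 - x_2**2
  leading term x_2**3: no divisor's leading term divides it; move -x_2**3 to the remainder.
  leading term x_2**2: no divisor's leading term divides it; move -x_2**2 to the remainder.
  remainder -x_2**3 - x_2**2 ≠ 0; add g_4 = -x_2**3 - x_2**2 to the basis.

The other S-polynomials (S(f_2,g_3), S(f_1,g_4), S(f_2,g_4), S(g_3,g_4)) all reduce to 0 modulo the current basis, so we have a Gröbner basis.
Inter-reduce: drop elements whose leading term is divisible by another's, tail-reduce, and make monic.
Reduced Gröbner basis: {x_1**2 + x_1*x_2 - x_1 - x_2, x_1*x_2**2 + x_1*x_2, x_2**3 + x_2**2}.

Buchberger on the second generating set:
h_1 = x_1**2 + x_1*x_2**2 - x_1*x_2 - x_1 - x_2, LT = x_1**2.
h_2 = -x_1**2 - x_1*x_2**2 + x_1*x_2 - x_1 + x_2 - 1, LT = x_1**2.

S(h_1,h_2): lcm = x_1**2. S = x_1 - 1.
  leading term x_1: no divisor's leading term divides it; move x_1 to the remainder.
  leading term 1: no divisor's leading term divides it; move -1 to the remainder.
  remainder x_1 - 1 ≠ 0; add k_3 = x_1 - 1 to the basis.

S(h_1,k_3): lcm = x_1**2. S = x_1*x_2**2 - x_1*x_2 - x_2.
  leading term x_1*x_2**2: subtract (x_2**2)·k_3 from x_1*x_2**2 - x_1*x_2 - x_2 → -x_1*x_2 + x_2**2 - x_2
  leading term x_1*x_2: subtract (-x_2)·k_3 from -x_1*x_2 + x_2**2 - x_2 → x_2**2 + x_2
  leading term x_2**2: no divisor's leading term divides it; move x_2**2 to the remainder.
  leading term x_2: no divisor's leading term divides it; move x_2 to the remainder.
  remainder x_2**2 + x_2 ≠ 0; add k_4 = x_2**2 + x_2 to the basis.

The other S-polynomials (S(h_2,k_3), S(h_1,k_4), S(h_2,k_4), S(k_3,k_4)) all reduce to 0 modulo the current basis, so we have a Gröbner basis.
Inter-reduce: drop elements whose leading term is divisible by another's, tail-reduce, and make monic.
Reduced Gröbner basis: {x_1 - 1, x_2**2 + x_2}.

These differ, so the ideals are not equal.

No, the ideals differ.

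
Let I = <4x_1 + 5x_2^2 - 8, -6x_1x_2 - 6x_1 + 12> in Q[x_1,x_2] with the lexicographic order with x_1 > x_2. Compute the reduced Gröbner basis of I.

G = {x_1 + 5/4x_2^2 - 2, x_2^3 + x_2^2 - 8/5x_2}

Buchberger's algorithm terminates because the ascending chain of leading-term ideals stabilizes.

f_1 = 4x_1 + 5x_2^2 - 8, LT = x_1.
f_2 = -6x_1x_2 - 6x_1 + 12, LT = x_1x_2.

S(f_1,f_2): lcm = x_1x_2. S = -x_1 + 5/4x_2^3 - 2x_2 + 2.
  leading term x_1: subtract (-1/4)·f_1 from -x_1 + 5/4x_2^3 - 2x_2 + 2 → 5/4x_2^3 + 5/4x_2^2 - 2x_2
  leading term x_2^3: no divisor's leading term divides it; move 5/4x_2^3 to the remainder.
  leading term x_2^2: no divisor's leading term divides it; move 5/4x_2^2 to the remainder.
  leading term x_2: no divisor's leading term divides it; move -2x_2 to the remainder.
  remainder 5/4x_2^3 + 5/4x_2^2 - 2x_2 ≠ 0; add g_3 = 5/4x_2^3 + 5/4x_2^2 - 2x_2 to the basis.

The other S-polynomials (S(f_1,g_3), S(f_2,g_3)) all reduce to 0 modulo the current basis, so we have a Gröbner basis.
Inter-reduce: drop elements whose leading term is divisible by another's, tail-reduce, and make monic.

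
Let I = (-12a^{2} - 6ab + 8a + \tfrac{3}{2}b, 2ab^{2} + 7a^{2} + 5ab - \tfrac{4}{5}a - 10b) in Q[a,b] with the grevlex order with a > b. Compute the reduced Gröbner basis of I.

G = {ab^{2} + \tfrac{3}{4}ab + \tfrac{29}{15}a - \tfrac{73}{16}b, b^{3} - \tfrac{73}{2}ab - \tfrac{35}{2}b^{2} + \tfrac{394}{15}b, a^{2} + \tfrac{1}{2}ab - \tfrac{2}{3}a - \tfrac{1}{8}b}

Buchberger's algorithm terminates because the ascending chain of leading-term ideals stabilizes.

f_1 = -12a^{2} - 6ab + 8a + \tfrac{3}{2}b, LT = a^{2}.
f_2 = 2ab^{2} + 7a^{2} + 5ab - \tfrac{4}{5}a - 10b, LT = ab^{2}.

S(f_1,f_2): lcm = a^{2}b^{2}. S = \tfrac{1}{2}ab^{3} - \tfrac{7}{2}a^{3} - \tfrac{5}{2}a^{2}b - \tfrac{2}{3}ab^{2} - \tfrac{1}{8}b^{3} + \tfrac{2}{5}a^{2} + 5ab.
  leading term ab^{3}: subtract (\tfrac{1}{4}b)·f_2 from \tfrac{1}{2}ab^{3} - \tfrac{7}{2}a^{3} - \tfrac{5}{2}a^{2}b - \tfrac{2}{3}ab^{2} - \tfrac{1}{8}b^{3} + \tfrac{2}{5}a^{2} + 5ab → -\tfrac{7}{2}a^{3} - \tfrac{17}{4}a^{2}b - \tfrac{23}{12}ab^{2} - \tfrac{1}{8}b^{3} + \tfrac{2}{5}a^{2} + \tfrac{26}{5}ab + \tfrac{5}{2}b^{2}
  leading term a^{3}: subtract (\tfrac{7}{24}a)·f_1 from -\tfrac{7}{2}a^{3} - \tfrac{17}{4}a^{2}b - \tfrac{23}{12}ab^{2} - \tfrac{1}{8}b^{3} + \tfrac{2}{5}a^{2} + \tfrac{26}{5}ab + \tfrac{5}{2}b^{2} → -\tfrac{5}{2}a^{2}b - \tfrac{23}{12}ab^{2} - \tfrac{1}{8}b^{3} - \tfrac{29}{15}a^{2} + \tfrac{381}{80}ab + \tfrac{5}{2}b^{2}
  leading term a^{2}b: subtract (\tfrac{5}{24}b)·f_1 from -\tfrac{5}{2}a^{2}b - \tfrac{23}{12}ab^{2} - \tfrac{1}{8}b^{3} - \tfrac{29}{15}a^{2} + \tfrac{381}{80}ab + \tfrac{5}{2}b^{2} → -\tfrac{2}{3}ab^{2} - \tfrac{1}{8}b^{3} - \tfrac{29}{15}a^{2} + \tfrac{743}{240}ab + \tfrac{35}{16}b^{2}
  leading term ab^{2}: subtract (-\tfrac{1}{3})·f_2 from -\tfrac{2}{3}ab^{2} - \tfrac{1}{8}b^{3} - \tfrac{29}{15}a^{2} + \tfrac{743}{240}ab + \tfrac{35}{16}b^{2} → -\tfrac{1}{8}b^{3} + \tfrac{2}{5}a^{2} + \tfrac{381}{80}ab + \tfrac{35}{16}b^{2} - \tfrac{4}{15}a - \tfrac{10}{3}b
  leading term b^{3}: no divisor's leading term divides it; move -\tfrac{1}{8}b^{3} to the remainder.
  leading term a^{2}: subtract (-\tfrac{1}{30})·f_1 from \tfrac{2}{5}a^{2} + \tfrac{381}{80}ab + \tfrac{35}{16}b^{2} - \tfrac{4}{15}a - \tfrac{10}{3}b → \tfrac{73}{16}ab + \tfrac{35}{16}b^{2} - \tfrac{197}{60}b
  leading term ab: no divisor's leading term divides it; move \tfrac{73}{16}ab to the remainder.
  leading term b^{2}: no divisor's leading term divides it; move \tfrac{35}{16}b^{2} to the remainder.
  leading term b: no divisor's leading term divides it; move -\tfrac{197}{60}b to the remainder.
  remainder -\tfrac{1}{8}b^{3} + \tfrac{73}{16}ab + \tfrac{35}{16}b^{2} - \tfrac{197}{60}b ≠ 0; add g_3 = -\tfrac{1}{8}b^{3} + \tfrac{73}{16}ab + \tfrac{35}{16}b^{2} - \tfrac{197}{60}b to the basis.

S(f_1,g_3): leading monomials are coprime, so the S-polynomial reduces to 0 (Buchberger's first criterion).
S(f_2,g_3): lcm = ab^{3}. S = 40a^{2}b + 20ab^{2} - \tfrac{80}{3}ab - 5b^{2}.
  leading term a^{2}b: subtract (-\tfrac{10}{3}b)·f_1 from 40a^{2}b + 20ab^{2} - \tfrac{80}{3}ab - 5b^{2} → 0
  remainder 0.

Every S-polynomial of the final basis reduces to 0, so we have a Gröbner basis.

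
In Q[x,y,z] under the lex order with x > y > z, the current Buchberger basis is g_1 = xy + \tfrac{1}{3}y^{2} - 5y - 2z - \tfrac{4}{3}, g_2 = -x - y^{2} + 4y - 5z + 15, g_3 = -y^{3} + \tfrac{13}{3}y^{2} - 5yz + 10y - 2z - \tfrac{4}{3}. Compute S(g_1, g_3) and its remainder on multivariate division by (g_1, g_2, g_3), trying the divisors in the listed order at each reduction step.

lcm(LM(g_1), LM(g_3)) = xy^{3}.
S = (lcm/LT(g_1))·g_1 − (lcm/LT(g_3))·g_3 = \tfrac{13}{3}xy^{2} - 5xyz + 10xy - 2xz - \tfrac{4}{3}x + \tfrac{1}{3}y^{4} - 5y^{3} - 2y^{2}z - \tfrac{4}{3}y^{2}.
Reduce S modulo (g_1, g_2, g_3) in that order:
  leading term xy^{2}: subtract (\tfrac{13}{3}y)·g_1 from \tfrac{13}{3}xy^{2} - 5xyz + 10xy - 2xz - \tfrac{4}{3}x + \tfrac{1}{3}y^{4} - 5y^{3} - 2y^{2}z - \tfrac{4}{3}y^{2} → -5xyz + 10xy - 2xz - \tfrac{4}{3}x + \tfrac{1}{3}y^{4} - \tfrac{58}{9}y^{3} - 2y^{2}z + \tfrac{61}{3}y^{2} + \tfrac{26}{3}yz + \tfrac{52}{9}y
  leading term xyz: subtract (-5z)·g_1 from -5xyz + 10xy - 2xz - \tfrac{4}{3}x + \tfrac{1}{3}y^{4} - \tfrac{58}{9}y^{3} - 2y^{2}z + \tfrac{61}{3}y^{2} + \tfrac{26}{3}yz + \tfrac{52}{9}y → 10xy - 2xz - \tfrac{4}{3}x + \tfrac{1}{3}y^{4} - \tfrac{58}{9}y^{3} - \tfrac{1}{3}y^{2}z + \tfrac{61}{3}y^{2} - \tfrac{49}{3}yz + \tfrac{52}{9}y - 10z^{2} - \tfrac{20}{3}z
  leading term xy: subtract (10)·g_1 from 10xy - 2xz - \tfrac{4}{3}x + \tfrac{1}{3}y^{4} - \tfrac{58}{9}y^{3} - \tfrac{1}{3}y^{2}z + \tfrac{61}{3}y^{2} - \tfrac{49}{3}yz + \tfrac{52}{9}y - 10z^{2} - \tfrac{20}{3}z → -2xz - \tfrac{4}{3}x + \tfrac{1}{3}y^{4} - \tfrac{58}{9}y^{3} - \tfrac{1}{3}y^{2}z + 17y^{2} - \tfrac{49}{3}yz + \tfrac{502}{9}y - 10z^{2} + \tfrac{40}{3}z + \tfrac{40}{3}
  leading term xz: subtract (2z)·g_2 from -2xz - \tfrac{4}{3}x + \tfrac{1}{3}y^{4} - \tfrac{58}{9}y^{3} - \tfrac{1}{3}y^{2}z + 17y^{2} - \tfrac{49}{3}yz + \tfrac{502}{9}y - 10z^{2} + \tfrac{40}{3}z + \tfrac{40}{3} → -\tfrac{4}{3}x + \tfrac{1}{3}y^{4} - \tfrac{58}{9}y^{3} + \tfrac{5}{3}y^{2}z + 17y^{2} - \tfrac{73}{3}yz + \tfrac{502}{9}y - \tfrac{50}{3}z + \tfrac{40}{3}
  leading term x: subtract (\tfrac{4}{3})·g_2 from -\tfrac{4}{3}x + \tfrac{1}{3}y^{4} - \tfrac{58}{9}y^{3} + \tfrac{5}{3}y^{2}z + 17y^{2} - \tfrac{73}{3}yz + \tfrac{502}{9}y - \tfrac{50}{3}z + \tfrac{40}{3} → \tfrac{1}{3}y^{4} - \tfrac{58}{9}y^{3} + \tfrac{5}{3}y^{2}z + \tfrac{55}{3}y^{2} - \tfrac{73}{3}yz + \tfrac{454}{9}y - 10z - \tfrac{20}{3}
  leading term y^{4}: subtract (-\tfrac{1}{3}y)·g_3 from \tfrac{1}{3}y^{4} - \tfrac{58}{9}y^{3} + \tfrac{5}{3}y^{2}z + \tfrac{55}{3}y^{2} - \tfrac{73}{3}yz + \tfrac{454}{9}y - 10z - \tfrac{20}{3} → -5y^{3} + \tfrac{65}{3}y^{2} - 25yz + 50y - 10z - \tfrac{20}{3}
  leading term y^{3}: subtract (5)·g_3 from -5y^{3} + \tfrac{65}{3}y^{2} - 25yz + 50y - 10z - \tfrac{20}{3} → 0
The remainder is 0, so this S-polynomial contributes no new basis element.
An S-polynomial is built so that the two leading terms cancel; whether anything survives reduction is exactly the Gröbner-basis criterion.

S(g_1, g_3) = \tfrac{13}{3}xy^{2} - 5xyz + 10xy - 2xz - \tfrac{4}{3}x + \tfrac{1}{3}y^{4} - 5y^{3} - 2y^{2}z - \tfrac{4}{3}y^{2}; remainder on division = 0.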